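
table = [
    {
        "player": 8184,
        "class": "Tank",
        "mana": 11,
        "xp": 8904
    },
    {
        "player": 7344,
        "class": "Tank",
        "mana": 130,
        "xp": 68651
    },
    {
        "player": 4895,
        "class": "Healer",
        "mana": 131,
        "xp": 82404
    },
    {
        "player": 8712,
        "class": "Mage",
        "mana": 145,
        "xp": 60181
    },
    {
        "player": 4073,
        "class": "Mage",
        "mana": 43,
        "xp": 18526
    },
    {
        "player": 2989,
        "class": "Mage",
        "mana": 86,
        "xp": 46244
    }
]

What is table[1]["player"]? 7344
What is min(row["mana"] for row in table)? 11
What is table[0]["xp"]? 8904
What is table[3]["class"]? "Mage"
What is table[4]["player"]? 4073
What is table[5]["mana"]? 86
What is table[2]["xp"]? 82404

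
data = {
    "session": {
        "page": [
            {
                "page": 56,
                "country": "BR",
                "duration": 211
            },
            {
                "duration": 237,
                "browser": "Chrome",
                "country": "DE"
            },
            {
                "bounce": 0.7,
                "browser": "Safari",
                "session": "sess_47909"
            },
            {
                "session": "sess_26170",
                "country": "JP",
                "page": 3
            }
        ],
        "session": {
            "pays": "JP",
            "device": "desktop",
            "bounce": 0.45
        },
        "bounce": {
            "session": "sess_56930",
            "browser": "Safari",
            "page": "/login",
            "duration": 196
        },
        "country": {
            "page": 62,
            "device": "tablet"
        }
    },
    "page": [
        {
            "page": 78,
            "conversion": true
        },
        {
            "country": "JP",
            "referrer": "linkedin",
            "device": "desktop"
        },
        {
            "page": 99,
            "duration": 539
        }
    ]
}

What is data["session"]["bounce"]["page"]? "/login"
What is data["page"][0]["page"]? 78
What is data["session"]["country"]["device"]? "tablet"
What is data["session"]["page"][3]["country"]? "JP"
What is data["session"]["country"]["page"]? 62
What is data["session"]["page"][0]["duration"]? 211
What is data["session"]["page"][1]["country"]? "DE"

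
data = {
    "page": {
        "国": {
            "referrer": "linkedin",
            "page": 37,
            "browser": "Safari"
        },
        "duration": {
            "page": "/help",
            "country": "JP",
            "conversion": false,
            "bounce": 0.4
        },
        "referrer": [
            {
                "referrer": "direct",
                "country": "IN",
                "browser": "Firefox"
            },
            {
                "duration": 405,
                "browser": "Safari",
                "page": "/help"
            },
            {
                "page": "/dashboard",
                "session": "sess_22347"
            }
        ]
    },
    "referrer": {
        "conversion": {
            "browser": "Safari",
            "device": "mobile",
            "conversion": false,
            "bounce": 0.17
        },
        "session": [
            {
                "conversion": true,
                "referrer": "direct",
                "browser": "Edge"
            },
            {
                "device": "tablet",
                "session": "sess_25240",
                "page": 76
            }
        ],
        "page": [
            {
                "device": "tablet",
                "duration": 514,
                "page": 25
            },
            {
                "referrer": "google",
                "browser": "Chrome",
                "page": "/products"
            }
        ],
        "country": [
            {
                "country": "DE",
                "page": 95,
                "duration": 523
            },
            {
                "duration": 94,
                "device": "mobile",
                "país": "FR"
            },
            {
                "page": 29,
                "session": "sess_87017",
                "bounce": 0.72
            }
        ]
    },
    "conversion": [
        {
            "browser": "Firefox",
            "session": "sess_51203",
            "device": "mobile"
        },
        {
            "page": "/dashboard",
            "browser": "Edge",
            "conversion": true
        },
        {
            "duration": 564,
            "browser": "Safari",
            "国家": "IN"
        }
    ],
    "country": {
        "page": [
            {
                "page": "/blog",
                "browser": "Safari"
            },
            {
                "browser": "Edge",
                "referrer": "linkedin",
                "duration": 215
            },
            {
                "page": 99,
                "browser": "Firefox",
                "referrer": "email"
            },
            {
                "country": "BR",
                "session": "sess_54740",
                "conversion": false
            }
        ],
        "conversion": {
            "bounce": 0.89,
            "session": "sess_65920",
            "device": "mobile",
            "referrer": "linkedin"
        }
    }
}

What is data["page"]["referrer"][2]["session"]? "sess_22347"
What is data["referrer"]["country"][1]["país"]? "FR"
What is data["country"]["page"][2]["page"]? 99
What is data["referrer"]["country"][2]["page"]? 29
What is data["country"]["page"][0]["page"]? "/blog"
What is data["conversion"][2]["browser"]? "Safari"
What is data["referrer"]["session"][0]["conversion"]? True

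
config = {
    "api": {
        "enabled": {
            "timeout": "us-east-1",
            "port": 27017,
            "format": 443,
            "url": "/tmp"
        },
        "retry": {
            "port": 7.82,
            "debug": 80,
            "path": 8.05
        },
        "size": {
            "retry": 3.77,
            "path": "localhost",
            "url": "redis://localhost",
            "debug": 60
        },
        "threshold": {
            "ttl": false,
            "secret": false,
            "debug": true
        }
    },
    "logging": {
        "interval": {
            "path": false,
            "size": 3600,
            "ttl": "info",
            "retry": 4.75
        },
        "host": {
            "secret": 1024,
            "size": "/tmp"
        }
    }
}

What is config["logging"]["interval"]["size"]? 3600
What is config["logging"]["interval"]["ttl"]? "info"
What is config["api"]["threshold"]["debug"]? True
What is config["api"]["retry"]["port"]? 7.82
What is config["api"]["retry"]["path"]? 8.05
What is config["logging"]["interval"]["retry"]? 4.75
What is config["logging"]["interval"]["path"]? False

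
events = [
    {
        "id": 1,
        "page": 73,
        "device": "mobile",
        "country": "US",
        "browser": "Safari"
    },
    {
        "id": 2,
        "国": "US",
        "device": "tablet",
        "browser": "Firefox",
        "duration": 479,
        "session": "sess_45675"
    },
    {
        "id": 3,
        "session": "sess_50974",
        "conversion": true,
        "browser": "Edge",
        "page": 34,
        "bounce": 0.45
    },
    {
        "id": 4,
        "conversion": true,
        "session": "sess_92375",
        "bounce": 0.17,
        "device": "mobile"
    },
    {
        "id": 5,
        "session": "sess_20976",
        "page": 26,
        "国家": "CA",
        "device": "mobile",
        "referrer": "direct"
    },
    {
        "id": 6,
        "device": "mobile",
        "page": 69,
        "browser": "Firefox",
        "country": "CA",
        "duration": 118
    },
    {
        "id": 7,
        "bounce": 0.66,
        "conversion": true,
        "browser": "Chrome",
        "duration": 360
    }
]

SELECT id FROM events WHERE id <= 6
[1, 2, 3, 4, 5, 6]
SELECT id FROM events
[1, 2, 3, 4, 5, 6, 7]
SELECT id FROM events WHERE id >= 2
[2, 3, 4, 5, 6, 7]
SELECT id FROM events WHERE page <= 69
[3, 5, 6]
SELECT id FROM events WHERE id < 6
[1, 2, 3, 4, 5]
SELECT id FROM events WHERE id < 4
[1, 2, 3]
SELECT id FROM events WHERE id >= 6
[6, 7]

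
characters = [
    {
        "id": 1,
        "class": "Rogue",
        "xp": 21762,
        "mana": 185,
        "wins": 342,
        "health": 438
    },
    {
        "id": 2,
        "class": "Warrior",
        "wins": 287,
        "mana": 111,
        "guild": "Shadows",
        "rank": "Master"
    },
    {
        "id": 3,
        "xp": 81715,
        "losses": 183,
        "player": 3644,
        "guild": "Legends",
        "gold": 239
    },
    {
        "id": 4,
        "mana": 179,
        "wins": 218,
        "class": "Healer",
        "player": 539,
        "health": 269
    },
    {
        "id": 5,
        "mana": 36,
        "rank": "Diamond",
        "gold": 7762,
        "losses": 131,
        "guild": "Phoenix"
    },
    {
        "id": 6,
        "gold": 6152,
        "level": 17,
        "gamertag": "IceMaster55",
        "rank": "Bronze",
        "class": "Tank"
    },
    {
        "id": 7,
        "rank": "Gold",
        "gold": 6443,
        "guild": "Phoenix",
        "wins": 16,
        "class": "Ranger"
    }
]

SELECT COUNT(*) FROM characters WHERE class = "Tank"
1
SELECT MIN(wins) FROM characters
16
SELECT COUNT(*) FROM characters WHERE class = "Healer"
1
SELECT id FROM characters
[1, 2, 3, 4, 5, 6, 7]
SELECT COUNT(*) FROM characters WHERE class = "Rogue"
1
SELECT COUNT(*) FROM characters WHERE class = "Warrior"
1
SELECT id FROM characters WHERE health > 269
[1]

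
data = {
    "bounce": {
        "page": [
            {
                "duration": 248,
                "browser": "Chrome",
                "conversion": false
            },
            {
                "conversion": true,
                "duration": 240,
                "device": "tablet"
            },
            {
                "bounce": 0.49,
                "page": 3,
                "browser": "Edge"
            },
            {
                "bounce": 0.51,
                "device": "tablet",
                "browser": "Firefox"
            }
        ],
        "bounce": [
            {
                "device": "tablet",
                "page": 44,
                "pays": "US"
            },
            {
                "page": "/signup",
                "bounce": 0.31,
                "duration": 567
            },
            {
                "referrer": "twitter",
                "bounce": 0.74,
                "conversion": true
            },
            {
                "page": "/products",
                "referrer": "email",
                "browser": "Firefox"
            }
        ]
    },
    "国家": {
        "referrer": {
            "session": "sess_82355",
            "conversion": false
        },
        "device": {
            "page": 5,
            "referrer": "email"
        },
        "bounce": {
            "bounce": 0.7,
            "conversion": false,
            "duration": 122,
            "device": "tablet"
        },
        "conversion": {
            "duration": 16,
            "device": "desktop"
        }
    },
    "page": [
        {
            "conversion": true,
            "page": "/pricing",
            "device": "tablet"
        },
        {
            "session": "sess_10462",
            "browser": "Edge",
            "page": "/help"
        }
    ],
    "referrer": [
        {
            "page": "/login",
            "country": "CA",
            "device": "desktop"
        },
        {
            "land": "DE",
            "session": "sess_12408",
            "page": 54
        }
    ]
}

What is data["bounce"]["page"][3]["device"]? "tablet"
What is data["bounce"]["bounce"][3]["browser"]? "Firefox"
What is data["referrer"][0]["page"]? "/login"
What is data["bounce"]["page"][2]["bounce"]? 0.49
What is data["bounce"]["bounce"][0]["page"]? 44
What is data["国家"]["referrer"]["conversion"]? False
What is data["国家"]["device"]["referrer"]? "email"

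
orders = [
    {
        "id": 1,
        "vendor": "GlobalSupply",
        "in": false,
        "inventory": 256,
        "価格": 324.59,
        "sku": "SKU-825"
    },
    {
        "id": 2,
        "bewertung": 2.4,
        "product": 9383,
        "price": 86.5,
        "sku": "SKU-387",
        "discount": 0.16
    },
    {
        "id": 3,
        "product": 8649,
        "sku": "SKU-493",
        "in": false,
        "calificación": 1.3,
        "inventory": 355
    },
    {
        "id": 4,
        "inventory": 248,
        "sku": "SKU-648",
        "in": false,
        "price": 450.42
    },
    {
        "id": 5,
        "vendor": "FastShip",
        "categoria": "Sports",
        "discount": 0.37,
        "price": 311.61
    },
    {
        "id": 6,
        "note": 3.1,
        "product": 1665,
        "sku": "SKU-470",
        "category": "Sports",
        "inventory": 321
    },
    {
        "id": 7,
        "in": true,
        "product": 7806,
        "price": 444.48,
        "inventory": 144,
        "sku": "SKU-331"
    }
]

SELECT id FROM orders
[1, 2, 3, 4, 5, 6, 7]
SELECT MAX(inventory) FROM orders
355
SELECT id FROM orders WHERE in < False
[]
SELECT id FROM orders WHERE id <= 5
[1, 2, 3, 4, 5]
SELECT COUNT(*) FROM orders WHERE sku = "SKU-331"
1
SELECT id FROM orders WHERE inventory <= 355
[1, 3, 4, 6, 7]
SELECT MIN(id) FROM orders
1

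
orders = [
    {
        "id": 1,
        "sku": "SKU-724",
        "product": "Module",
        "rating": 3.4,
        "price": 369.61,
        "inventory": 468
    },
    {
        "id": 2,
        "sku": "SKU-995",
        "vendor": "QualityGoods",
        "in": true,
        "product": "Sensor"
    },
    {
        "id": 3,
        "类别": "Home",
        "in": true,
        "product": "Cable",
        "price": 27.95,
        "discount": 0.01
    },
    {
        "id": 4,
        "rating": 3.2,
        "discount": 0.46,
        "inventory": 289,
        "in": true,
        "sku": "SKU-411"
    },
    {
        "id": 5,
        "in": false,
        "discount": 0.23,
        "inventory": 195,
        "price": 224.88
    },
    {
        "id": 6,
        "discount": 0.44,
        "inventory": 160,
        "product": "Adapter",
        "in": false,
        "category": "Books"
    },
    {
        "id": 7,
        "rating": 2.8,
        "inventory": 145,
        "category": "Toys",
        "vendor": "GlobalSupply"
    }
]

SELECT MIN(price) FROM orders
27.95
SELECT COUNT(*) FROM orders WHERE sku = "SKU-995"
1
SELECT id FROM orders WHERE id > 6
[7]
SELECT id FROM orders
[1, 2, 3, 4, 5, 6, 7]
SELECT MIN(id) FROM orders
1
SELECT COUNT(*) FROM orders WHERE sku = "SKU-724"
1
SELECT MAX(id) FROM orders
7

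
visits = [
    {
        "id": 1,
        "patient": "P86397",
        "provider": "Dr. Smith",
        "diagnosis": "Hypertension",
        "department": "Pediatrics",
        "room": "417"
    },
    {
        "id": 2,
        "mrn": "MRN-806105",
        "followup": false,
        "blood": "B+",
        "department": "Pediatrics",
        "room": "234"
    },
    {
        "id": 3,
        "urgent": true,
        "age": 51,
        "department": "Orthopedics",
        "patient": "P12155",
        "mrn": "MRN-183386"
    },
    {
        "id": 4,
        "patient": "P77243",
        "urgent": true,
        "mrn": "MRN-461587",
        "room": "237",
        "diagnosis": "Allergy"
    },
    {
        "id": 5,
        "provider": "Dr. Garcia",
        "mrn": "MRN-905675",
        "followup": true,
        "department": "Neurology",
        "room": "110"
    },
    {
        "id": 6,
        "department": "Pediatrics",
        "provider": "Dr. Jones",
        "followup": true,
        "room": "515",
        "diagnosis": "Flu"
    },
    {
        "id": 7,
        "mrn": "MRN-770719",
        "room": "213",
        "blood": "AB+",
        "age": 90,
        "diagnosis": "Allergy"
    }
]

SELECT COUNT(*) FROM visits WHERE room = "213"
1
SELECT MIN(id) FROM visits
1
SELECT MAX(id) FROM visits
7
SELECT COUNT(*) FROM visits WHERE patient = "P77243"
1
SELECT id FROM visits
[1, 2, 3, 4, 5, 6, 7]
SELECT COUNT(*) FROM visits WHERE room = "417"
1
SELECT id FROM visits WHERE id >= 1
[1, 2, 3, 4, 5, 6, 7]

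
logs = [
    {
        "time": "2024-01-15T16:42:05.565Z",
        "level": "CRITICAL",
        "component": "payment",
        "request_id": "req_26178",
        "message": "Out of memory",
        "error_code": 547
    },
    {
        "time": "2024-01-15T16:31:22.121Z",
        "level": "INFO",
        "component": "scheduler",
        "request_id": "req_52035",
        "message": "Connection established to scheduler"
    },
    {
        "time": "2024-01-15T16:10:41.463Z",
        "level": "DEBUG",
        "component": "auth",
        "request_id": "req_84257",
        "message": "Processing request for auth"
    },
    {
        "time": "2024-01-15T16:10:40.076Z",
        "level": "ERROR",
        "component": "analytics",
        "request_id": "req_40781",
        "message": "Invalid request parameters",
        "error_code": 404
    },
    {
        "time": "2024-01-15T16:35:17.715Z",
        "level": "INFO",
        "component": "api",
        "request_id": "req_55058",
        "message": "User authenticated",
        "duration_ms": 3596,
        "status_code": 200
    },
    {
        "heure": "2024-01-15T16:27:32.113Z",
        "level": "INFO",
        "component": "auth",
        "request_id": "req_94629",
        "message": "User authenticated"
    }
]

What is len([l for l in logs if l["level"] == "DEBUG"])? 1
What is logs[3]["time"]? "2024-01-15T16:10:40.076Z"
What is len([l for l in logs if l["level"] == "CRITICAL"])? 1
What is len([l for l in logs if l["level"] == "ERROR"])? 1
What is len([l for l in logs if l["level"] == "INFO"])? 3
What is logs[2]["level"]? "DEBUG"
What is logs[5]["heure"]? "2024-01-15T16:27:32.113Z"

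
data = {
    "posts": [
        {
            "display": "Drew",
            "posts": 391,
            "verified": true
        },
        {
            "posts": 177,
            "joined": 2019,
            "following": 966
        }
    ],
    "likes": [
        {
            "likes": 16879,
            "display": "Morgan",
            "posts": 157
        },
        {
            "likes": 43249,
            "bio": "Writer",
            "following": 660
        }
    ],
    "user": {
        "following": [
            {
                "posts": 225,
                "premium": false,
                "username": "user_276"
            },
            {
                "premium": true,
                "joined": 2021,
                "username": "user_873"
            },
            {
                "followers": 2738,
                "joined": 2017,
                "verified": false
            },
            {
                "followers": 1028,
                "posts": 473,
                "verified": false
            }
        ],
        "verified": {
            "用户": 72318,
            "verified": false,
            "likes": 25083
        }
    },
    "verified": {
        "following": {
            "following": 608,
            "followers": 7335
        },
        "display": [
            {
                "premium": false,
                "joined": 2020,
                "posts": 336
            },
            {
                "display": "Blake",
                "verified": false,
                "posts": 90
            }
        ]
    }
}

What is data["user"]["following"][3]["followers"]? 1028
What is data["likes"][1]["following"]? 660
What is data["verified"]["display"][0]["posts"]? 336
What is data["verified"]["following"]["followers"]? 7335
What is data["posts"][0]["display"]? "Drew"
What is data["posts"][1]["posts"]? 177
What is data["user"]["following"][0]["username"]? "user_276"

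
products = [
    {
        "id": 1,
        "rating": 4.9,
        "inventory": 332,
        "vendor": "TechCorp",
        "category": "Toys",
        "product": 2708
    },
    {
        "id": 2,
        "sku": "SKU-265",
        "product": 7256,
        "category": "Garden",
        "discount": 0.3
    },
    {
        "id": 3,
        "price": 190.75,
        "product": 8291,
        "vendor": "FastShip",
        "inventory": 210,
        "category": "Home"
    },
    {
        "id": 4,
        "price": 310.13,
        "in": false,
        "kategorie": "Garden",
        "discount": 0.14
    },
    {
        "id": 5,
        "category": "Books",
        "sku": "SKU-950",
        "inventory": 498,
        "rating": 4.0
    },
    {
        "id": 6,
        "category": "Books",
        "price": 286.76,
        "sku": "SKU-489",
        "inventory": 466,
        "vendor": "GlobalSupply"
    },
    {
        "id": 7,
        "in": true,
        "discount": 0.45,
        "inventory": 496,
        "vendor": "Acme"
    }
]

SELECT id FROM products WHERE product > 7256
[3]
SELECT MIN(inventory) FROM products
210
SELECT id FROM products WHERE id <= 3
[1, 2, 3]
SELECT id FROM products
[1, 2, 3, 4, 5, 6, 7]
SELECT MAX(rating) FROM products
4.9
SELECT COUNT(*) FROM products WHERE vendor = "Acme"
1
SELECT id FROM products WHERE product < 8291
[1, 2]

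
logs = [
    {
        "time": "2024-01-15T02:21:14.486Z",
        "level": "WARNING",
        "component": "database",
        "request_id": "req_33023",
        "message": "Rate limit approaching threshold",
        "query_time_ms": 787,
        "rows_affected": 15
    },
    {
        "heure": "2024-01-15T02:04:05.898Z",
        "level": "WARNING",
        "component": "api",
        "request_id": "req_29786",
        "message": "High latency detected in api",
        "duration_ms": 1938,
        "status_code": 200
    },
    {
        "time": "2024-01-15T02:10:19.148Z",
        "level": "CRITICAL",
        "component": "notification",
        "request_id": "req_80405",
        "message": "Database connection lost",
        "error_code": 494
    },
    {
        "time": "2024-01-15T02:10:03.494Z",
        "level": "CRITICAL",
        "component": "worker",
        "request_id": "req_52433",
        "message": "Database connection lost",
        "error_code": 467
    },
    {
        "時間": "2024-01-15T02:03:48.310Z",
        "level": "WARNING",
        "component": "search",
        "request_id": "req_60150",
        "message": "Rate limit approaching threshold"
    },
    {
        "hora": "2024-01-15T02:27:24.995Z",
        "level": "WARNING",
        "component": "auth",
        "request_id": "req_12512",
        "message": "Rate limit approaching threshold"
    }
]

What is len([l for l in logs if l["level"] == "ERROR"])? 0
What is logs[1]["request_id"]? "req_29786"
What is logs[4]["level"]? "WARNING"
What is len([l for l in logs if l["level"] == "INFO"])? 0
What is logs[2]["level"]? "CRITICAL"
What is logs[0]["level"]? "WARNING"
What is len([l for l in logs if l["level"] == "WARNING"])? 4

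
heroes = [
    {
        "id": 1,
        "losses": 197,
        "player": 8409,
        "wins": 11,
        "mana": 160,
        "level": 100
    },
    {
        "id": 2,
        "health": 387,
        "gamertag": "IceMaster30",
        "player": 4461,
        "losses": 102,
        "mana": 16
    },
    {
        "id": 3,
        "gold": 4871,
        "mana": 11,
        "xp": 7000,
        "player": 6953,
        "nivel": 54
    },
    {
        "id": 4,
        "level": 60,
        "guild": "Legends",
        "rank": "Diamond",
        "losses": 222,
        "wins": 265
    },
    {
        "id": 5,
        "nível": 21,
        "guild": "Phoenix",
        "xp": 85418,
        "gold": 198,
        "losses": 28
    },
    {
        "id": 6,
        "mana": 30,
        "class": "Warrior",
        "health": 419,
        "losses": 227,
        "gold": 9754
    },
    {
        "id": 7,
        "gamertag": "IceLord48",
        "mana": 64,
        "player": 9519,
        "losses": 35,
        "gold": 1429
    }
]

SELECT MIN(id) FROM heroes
1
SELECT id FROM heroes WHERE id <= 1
[1]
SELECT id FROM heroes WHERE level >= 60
[1, 4]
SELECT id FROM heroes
[1, 2, 3, 4, 5, 6, 7]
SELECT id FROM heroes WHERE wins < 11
[]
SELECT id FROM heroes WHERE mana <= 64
[2, 3, 6, 7]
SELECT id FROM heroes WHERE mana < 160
[2, 3, 6, 7]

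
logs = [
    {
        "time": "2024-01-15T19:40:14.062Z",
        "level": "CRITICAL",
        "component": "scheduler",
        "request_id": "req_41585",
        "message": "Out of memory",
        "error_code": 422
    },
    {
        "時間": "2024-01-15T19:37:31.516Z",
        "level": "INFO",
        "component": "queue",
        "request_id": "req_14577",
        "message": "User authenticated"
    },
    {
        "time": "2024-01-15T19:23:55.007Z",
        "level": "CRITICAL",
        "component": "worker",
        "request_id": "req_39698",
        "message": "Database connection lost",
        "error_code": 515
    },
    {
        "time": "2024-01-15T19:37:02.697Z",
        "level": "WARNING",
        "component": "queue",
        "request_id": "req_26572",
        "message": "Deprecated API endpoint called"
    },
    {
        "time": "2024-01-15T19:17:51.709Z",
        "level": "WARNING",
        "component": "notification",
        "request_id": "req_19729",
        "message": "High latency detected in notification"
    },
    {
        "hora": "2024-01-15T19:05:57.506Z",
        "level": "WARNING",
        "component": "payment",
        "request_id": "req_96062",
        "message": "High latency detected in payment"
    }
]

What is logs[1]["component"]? "queue"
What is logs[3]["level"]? "WARNING"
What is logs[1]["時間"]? "2024-01-15T19:37:31.516Z"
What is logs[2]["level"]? "CRITICAL"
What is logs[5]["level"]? "WARNING"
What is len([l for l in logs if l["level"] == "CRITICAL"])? 2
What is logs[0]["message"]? "Out of memory"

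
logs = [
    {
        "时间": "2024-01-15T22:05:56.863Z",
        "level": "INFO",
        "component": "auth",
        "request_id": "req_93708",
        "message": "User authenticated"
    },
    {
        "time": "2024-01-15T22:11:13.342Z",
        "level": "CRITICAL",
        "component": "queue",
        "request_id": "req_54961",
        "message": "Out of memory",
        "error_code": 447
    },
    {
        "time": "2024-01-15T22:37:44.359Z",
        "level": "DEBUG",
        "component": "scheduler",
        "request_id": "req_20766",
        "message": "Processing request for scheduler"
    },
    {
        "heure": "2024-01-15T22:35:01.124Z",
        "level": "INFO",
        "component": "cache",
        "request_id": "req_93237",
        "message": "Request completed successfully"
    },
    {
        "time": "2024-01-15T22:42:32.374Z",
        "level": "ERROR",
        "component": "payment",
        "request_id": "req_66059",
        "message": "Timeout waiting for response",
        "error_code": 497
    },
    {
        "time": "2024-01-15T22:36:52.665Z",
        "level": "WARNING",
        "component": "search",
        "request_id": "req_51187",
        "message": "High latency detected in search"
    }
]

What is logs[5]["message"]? "High latency detected in search"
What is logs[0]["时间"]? "2024-01-15T22:05:56.863Z"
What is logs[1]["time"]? "2024-01-15T22:11:13.342Z"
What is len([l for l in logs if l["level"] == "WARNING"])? 1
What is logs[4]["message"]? "Timeout waiting for response"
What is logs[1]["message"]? "Out of memory"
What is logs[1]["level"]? "CRITICAL"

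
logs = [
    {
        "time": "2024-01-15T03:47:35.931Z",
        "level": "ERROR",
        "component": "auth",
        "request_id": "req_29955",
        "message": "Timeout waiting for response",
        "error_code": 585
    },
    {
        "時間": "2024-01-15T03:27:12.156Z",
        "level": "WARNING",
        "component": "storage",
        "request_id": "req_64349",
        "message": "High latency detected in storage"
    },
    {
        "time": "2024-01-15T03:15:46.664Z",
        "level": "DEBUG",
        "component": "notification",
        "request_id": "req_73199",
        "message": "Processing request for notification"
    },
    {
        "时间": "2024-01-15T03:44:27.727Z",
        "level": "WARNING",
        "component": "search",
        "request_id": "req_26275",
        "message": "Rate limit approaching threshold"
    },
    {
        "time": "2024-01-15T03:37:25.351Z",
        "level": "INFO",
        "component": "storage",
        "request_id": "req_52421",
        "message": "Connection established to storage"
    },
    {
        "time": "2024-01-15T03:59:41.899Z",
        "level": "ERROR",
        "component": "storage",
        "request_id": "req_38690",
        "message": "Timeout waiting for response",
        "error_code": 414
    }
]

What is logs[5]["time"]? "2024-01-15T03:59:41.899Z"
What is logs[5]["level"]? "ERROR"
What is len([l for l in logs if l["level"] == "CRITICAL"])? 0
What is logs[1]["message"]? "High latency detected in storage"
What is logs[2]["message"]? "Processing request for notification"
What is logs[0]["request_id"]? "req_29955"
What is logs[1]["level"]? "WARNING"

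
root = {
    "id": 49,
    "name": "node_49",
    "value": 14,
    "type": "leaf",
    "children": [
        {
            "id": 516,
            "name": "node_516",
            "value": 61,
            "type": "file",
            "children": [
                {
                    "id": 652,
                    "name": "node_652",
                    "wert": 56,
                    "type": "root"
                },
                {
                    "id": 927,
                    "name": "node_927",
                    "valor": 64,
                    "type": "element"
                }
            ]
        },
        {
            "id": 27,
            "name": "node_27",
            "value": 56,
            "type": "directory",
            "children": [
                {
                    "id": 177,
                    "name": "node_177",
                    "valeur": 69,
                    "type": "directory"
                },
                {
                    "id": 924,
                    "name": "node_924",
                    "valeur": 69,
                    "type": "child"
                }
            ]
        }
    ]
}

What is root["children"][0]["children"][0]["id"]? 652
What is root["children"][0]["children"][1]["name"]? "node_927"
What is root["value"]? 14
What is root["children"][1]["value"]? 56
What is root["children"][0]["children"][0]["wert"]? 56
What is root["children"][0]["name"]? "node_516"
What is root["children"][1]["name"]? "node_27"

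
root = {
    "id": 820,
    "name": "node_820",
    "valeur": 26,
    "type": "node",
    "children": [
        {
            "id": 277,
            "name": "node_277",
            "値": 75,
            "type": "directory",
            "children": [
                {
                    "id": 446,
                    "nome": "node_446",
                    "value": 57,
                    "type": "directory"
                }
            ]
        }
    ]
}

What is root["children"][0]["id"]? 277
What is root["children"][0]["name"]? "node_277"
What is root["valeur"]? 26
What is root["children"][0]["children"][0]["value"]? 57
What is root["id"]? 820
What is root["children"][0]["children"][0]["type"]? "directory"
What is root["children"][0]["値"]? 75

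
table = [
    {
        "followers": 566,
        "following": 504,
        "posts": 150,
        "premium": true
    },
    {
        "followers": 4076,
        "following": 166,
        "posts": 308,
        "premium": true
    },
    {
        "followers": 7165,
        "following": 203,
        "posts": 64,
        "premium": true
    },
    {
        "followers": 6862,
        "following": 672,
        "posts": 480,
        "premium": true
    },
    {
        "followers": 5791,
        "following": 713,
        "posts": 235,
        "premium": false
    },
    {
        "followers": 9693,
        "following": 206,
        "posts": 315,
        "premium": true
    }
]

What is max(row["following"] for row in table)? 713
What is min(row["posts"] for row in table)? 64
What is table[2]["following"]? 203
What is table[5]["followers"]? 9693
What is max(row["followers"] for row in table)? 9693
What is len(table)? 6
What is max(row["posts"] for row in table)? 480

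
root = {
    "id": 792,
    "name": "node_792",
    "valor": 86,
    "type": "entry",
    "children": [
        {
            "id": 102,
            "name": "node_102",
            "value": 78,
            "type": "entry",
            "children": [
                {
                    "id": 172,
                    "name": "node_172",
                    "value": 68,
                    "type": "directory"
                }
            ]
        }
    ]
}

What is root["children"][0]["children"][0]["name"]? "node_172"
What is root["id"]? 792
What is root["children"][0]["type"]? "entry"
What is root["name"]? "node_792"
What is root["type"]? "entry"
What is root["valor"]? 86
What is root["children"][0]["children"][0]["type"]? "directory"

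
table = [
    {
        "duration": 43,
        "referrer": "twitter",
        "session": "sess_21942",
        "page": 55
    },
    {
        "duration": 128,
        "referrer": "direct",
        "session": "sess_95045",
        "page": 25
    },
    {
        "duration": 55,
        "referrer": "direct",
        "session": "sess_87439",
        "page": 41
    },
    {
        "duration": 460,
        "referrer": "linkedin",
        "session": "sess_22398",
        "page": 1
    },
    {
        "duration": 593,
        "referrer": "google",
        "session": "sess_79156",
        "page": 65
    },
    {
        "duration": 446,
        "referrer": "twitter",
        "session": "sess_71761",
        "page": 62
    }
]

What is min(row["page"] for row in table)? 1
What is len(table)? 6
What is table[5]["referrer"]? "twitter"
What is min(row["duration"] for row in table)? 43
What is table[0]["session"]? "sess_21942"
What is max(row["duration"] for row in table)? 593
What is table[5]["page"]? 62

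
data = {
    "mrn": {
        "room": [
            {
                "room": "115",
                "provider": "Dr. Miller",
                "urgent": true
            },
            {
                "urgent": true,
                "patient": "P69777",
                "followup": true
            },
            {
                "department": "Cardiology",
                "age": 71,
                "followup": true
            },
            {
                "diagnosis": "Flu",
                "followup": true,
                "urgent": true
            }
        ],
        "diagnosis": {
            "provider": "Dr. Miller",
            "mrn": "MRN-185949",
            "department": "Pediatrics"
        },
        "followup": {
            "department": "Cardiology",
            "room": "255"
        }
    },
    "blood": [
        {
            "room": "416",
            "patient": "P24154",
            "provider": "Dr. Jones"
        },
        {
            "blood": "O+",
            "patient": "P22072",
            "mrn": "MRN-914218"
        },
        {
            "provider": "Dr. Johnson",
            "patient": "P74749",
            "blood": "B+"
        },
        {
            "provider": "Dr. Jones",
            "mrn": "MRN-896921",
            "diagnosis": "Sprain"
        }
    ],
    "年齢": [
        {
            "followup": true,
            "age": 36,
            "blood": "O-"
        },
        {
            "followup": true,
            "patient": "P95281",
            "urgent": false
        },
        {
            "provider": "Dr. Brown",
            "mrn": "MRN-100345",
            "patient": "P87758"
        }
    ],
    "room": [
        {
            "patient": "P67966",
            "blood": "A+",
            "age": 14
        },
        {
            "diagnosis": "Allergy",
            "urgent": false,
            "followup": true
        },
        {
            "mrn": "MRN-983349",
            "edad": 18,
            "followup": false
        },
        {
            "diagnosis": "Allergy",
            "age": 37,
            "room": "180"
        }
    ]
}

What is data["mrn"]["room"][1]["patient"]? "P69777"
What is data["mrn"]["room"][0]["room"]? "115"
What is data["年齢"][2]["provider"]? "Dr. Brown"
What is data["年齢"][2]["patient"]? "P87758"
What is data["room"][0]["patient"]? "P67966"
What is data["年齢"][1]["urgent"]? False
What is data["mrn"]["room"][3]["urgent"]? True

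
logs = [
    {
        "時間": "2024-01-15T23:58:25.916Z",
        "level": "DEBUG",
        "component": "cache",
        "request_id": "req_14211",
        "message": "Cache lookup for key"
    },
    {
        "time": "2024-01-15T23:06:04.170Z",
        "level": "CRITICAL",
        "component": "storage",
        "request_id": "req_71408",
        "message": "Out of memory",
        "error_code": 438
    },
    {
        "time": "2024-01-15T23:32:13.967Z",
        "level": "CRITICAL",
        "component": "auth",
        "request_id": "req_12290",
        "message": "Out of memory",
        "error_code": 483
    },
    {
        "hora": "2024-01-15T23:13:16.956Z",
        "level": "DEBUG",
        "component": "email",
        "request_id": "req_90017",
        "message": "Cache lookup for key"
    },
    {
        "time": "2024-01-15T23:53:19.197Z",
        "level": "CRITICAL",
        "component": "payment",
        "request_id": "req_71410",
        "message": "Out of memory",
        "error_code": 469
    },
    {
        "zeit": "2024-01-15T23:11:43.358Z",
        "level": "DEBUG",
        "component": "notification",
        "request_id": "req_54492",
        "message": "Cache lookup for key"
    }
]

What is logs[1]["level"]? "CRITICAL"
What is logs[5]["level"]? "DEBUG"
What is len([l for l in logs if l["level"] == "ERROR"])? 0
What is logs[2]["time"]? "2024-01-15T23:32:13.967Z"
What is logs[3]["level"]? "DEBUG"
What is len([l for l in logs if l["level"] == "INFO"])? 0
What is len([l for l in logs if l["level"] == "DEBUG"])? 3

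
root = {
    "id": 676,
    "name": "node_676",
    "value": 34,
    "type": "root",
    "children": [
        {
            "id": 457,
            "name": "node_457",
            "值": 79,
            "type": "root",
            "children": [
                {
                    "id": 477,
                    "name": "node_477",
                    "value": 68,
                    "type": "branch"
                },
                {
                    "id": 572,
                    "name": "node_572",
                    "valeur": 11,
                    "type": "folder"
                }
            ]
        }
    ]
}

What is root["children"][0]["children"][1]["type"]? "folder"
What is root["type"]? "root"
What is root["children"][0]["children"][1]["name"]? "node_572"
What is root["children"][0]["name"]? "node_457"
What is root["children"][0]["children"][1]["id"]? 572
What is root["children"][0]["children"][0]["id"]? 477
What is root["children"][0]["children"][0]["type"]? "branch"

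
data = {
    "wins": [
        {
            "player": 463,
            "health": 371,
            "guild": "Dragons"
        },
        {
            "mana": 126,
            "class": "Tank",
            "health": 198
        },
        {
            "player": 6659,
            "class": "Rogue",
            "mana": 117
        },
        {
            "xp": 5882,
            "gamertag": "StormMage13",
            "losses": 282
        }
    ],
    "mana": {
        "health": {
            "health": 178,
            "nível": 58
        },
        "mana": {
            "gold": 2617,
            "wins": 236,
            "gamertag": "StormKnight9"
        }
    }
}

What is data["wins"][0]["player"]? 463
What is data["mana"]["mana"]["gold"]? 2617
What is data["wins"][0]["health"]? 371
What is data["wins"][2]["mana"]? 117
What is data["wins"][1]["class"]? "Tank"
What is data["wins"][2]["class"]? "Rogue"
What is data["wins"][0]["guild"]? "Dragons"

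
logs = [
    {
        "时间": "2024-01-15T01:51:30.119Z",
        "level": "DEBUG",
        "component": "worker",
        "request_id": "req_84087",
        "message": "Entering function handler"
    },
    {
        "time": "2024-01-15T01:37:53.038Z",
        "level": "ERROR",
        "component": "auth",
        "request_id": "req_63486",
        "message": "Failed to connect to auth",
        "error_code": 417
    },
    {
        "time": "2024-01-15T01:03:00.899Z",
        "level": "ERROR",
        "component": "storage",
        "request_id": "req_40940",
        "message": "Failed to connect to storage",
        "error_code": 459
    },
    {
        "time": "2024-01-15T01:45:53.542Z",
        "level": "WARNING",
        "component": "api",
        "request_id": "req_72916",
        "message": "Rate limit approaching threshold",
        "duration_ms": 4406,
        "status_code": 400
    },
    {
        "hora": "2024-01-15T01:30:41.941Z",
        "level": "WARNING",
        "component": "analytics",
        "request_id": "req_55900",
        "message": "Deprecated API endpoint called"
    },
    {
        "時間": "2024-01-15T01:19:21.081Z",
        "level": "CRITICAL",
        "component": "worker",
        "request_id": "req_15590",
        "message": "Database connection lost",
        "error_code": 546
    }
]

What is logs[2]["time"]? "2024-01-15T01:03:00.899Z"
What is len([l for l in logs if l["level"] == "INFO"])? 0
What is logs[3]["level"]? "WARNING"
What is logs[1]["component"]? "auth"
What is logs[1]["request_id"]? "req_63486"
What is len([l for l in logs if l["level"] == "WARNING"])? 2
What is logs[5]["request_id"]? "req_15590"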